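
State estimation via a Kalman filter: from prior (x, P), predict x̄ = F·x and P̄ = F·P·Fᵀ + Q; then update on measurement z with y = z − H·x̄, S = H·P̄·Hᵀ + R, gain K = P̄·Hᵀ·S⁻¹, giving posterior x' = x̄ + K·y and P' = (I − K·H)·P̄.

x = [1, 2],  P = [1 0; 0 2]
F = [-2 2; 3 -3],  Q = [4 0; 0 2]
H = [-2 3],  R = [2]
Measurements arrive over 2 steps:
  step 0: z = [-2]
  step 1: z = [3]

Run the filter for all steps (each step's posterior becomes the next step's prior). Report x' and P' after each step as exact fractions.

step 0: x̄ = F·x = [2, -3]
step 0: P̄ = F·P·Fᵀ + Q = [16 -18; -18 29]
step 0: y = z − H·x̄ = [11]
step 0: S = H·P̄·Hᵀ + R = [543]
step 0: K = P̄·Hᵀ·S⁻¹ = [-86/543; 41/181]
step 0: x' = x̄ + K·y = [140/543, -92/181]
step 0: P' = (I − K·H)·P̄ = [1292/543 268/181; 268/181 206/181]
step 1: x̄ = F·x = [-832/543, 416/181]
step 1: P̄ = F·P·Fᵀ + Q = [3380/543 -604/181; -604/181 1268/181]
step 1: y = z − H·x̄ = [-3779/543]
step 1: S = H·P̄·Hᵀ + R = [70586/543]
step 1: K = P̄·Hᵀ·S⁻¹ = [-6098/35293; 7518/35293]
step 1: x' = x̄ + K·y = [-11638/35293, 28794/35293]
step 1: P' = (I − K·H)·P̄ = [82724/35293 51084/35293; 51084/35293 39068/35293]

step 0: x' = [140/543, -92/181], P' = [1292/543 268/181; 268/181 206/181]
step 1: x' = [-11638/35293, 28794/35293], P' = [82724/35293 51084/35293; 51084/35293 39068/35293]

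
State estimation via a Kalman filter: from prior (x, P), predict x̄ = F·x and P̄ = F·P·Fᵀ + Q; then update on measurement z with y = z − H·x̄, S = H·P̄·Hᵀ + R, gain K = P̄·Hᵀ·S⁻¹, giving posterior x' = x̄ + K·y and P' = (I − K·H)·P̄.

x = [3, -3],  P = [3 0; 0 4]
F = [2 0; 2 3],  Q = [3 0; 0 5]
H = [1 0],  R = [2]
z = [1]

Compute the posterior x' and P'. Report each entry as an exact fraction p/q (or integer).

x' = [27/17, -111/17]
P' = [30/17 24/17; 24/17 757/17]

x̄ = F·x = [6, -3]
P̄ = F·P·Fᵀ + Q = [15 12; 12 53]
y = z − H·x̄ = [-5]
S = H·P̄·Hᵀ + R = [17]
K = P̄·Hᵀ·S⁻¹ = [15/17; 12/17]
x' = x̄ + K·y = [27/17, -111/17]
P' = (I − K·H)·P̄ = [30/17 24/17; 24/17 757/17]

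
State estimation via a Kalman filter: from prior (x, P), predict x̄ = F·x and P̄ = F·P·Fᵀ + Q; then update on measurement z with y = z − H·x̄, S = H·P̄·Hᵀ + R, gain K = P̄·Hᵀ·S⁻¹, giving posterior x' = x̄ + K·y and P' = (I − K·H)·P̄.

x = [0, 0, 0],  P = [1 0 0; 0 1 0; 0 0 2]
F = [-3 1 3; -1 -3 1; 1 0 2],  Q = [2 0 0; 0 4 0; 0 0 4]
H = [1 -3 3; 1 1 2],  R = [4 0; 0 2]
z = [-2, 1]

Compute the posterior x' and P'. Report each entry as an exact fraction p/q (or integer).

x' = [3651/17192, 3161/4298, 235/17192]
P' = [96681/8596 -2334/2149 -40995/8596; -2334/2149 1101/2149 1243/2149; -40995/8596 1243/2149 19653/8596]

x̄ = F·x = [0, 0, 0]
P̄ = F·P·Fᵀ + Q = [30 6 9; 6 16 3; 9 3 13]
y = z − H·x̄ = [-2, 1]
S = H·P̄·Hᵀ + R = [259 84; 84 160]
K = P̄·Hᵀ·S⁻¹ = [213/4298 765/2456; -477/2149 179/614; 381/4298 469/2456]
x' = x̄ + K·y = [3651/17192, 3161/4298, 235/17192]
P' = (I − K·H)·P̄ = [96681/8596 -2334/2149 -40995/8596; -2334/2149 1101/2149 1243/2149; -40995/8596 1243/2149 19653/8596]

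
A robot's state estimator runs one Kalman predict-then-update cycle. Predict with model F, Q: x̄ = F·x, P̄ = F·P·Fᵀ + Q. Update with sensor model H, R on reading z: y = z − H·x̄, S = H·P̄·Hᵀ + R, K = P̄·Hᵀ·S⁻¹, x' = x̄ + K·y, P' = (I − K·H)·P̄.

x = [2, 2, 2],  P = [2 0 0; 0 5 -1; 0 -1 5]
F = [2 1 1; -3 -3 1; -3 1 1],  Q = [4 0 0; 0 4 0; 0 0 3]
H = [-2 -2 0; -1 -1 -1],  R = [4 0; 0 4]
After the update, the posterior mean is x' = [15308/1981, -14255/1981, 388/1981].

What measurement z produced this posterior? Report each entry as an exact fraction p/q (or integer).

z = [-1, -1]

x̄ = F·x = [8, -10, -2]
P̄ = F·P·Fᵀ + Q = [20 -20 -4; -20 78 10; -4 10 29]
S = H·P̄·Hᵀ + R = [236 128; 128 103]
K = P̄·Hᵀ·S⁻¹ = [-128/1981 236/1981; -811/1981 -300/1981; 811/1981 -1681/1981]
x' − x̄ = [-540/1981, 5555/1981, 4350/1981] = K·y
y = (KᵀK)⁻¹·Kᵀ·(x' − x̄) = [-5, -5]
z = y + H·x̄ = [-5, -5] + [4, 4] = [-1, -1]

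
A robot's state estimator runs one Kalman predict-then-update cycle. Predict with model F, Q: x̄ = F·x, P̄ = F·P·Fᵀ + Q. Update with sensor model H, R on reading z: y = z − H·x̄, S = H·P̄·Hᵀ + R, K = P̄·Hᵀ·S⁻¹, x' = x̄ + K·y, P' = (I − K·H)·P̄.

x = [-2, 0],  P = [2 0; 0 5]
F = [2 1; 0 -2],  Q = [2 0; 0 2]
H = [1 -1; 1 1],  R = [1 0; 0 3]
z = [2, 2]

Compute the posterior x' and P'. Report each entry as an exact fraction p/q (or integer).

x' = [1556/1111, -504/1111]
P' = [965/1111 430/1111; 430/1111 986/1111]

x̄ = F·x = [-4, 0]
P̄ = F·P·Fᵀ + Q = [15 -10; -10 22]
y = z − H·x̄ = [6, 6]
S = H·P̄·Hᵀ + R = [58 -7; -7 20]
K = P̄·Hᵀ·S⁻¹ = [535/1111 465/1111; -556/1111 472/1111]
x' = x̄ + K·y = [1556/1111, -504/1111]
P' = (I − K·H)·P̄ = [965/1111 430/1111; 430/1111 986/1111]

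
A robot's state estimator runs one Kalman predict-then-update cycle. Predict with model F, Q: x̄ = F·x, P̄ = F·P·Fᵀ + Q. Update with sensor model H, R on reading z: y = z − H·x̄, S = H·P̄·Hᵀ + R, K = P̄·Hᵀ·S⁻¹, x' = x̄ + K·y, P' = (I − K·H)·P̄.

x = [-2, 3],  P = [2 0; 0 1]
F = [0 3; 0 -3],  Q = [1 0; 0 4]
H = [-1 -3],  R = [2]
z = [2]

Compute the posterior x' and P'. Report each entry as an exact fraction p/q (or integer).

x' = [403/75, -13/5]
P' = [461/75 -11/5; -11/5 1]

x̄ = F·x = [9, -9]
P̄ = F·P·Fᵀ + Q = [10 -9; -9 13]
y = z − H·x̄ = [-16]
S = H·P̄·Hᵀ + R = [75]
K = P̄·Hᵀ·S⁻¹ = [17/75; -2/5]
x' = x̄ + K·y = [403/75, -13/5]
P' = (I − K·H)·P̄ = [461/75 -11/5; -11/5 1]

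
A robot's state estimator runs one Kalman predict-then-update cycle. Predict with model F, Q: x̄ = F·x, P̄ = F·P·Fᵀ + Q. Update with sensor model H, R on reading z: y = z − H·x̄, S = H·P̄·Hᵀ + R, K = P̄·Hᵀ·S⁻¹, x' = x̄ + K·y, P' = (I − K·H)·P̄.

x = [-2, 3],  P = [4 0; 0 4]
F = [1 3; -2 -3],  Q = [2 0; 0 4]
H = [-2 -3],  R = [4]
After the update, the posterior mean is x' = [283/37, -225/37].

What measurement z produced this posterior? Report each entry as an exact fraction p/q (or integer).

x̄ = F·x = [7, -5]
P̄ = F·P·Fᵀ + Q = [42 -44; -44 56]
S = H·P̄·Hᵀ + R = [148]
K = P̄·Hᵀ·S⁻¹ = [12/37; -20/37]
x' − x̄ = [24/37, -40/37] = K·y
y = (KᵀK)⁻¹·Kᵀ·(x' − x̄) = [2]
z = y + H·x̄ = [2] + [1] = [3]

z = [3]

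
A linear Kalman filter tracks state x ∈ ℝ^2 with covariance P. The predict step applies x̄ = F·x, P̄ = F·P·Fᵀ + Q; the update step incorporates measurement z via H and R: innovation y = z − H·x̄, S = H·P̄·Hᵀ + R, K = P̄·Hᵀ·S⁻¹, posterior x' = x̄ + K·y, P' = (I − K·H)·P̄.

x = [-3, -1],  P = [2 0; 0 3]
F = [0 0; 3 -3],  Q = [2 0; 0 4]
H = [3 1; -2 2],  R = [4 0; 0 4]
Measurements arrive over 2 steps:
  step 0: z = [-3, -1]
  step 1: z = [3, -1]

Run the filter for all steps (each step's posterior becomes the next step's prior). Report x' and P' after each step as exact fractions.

step 0: x̄ = F·x = [0, -6]
step 0: P̄ = F·P·Fᵀ + Q = [2 0; 0 49]
step 0: y = z − H·x̄ = [3, 11]
step 0: S = H·P̄·Hᵀ + R = [71 86; 86 208]
step 0: K = P̄·Hᵀ·S⁻¹ = [398/1843 -200/1843; 441/1843 686/1843]
step 0: x' = x̄ + K·y = [-1006/1843, -2189/1843]
step 0: P' = (I − K·H)·P̄ = [498/1843 98/1843; 98/1843 1470/1843]
step 1: x̄ = F·x = [0, 3549/1843]
step 1: P̄ = F·P·Fᵀ + Q = [2 0; 0 23320/1843]
step 1: y = z − H·x̄ = [1980/1843, -8941/1843]
step 1: S = H·P̄·Hᵀ + R = [63866/1843 24524/1843; 24524/1843 115396/1843]
step 1: K = P̄·Hᵀ·S⁻¹ = [98809/459065 -50326/459065; 20988/91813 32648/91813]
step 1: x' = x̄ + K·y = [350302/459065, 40963/91813]
step 1: P' = (I − K·H)·P̄ = [123972/459065 4664/91813; 4664/91813 69960/91813]

step 0: x' = [-1006/1843, -2189/1843], P' = [498/1843 98/1843; 98/1843 1470/1843]
step 1: x' = [350302/459065, 40963/91813], P' = [123972/459065 4664/91813; 4664/91813 69960/91813]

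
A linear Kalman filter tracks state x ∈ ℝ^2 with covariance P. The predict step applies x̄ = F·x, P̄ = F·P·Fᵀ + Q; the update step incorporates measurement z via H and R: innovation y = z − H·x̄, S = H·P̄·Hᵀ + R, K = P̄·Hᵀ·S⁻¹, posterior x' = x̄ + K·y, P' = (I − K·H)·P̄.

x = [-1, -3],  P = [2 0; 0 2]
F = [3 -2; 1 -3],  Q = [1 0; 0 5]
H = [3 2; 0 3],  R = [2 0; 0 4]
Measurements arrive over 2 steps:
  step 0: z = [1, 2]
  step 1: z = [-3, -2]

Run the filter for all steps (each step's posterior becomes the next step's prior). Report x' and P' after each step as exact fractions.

step 0: x̄ = F·x = [3, 8]
step 0: P̄ = F·P·Fᵀ + Q = [27 18; 18 25]
step 0: y = z − H·x̄ = [-24, -22]
step 0: S = H·P̄·Hᵀ + R = [561 312; 312 229]
step 0: K = P̄·Hᵀ·S⁻¹ = [663/2075 -414/2075; 416/31125 3209/10375]
step 0: x' = x̄ + K·y = [-579/2075, 9074/10375]
step 0: P' = (I − K·H)·P̄ = [162/415 -552/2075; -552/2075 12836/31125]
step 1: x̄ = F·x = [-26833/10375, -30117/10375]
step 1: P̄ = F·P·Fᵀ + Q = [291179/31125 68182/10375; 68182/10375 110993/10375]
step 1: y = z − H·x̄ = [109608/10375, 69601/10375]
step 1: S = H·P̄·Hᵀ + R = [2156443/10375 1279596/10375; 1279596/10375 1040437/10375]
step 1: K = P̄·Hᵀ·S⁻¹ = [17647741/58436353 -10215954/58436353; 1706128/58436353 16603527/58436353]
step 1: x' = x̄ + K·y = [-33226957/58436353, -40221714/58436353]
step 1: P' = (I − K·H)·P̄ = [62538026/175309059 -13621272/58436353; -13621272/58436353 22138036/58436353]

step 0: x' = [-579/2075, 9074/10375], P' = [162/415 -552/2075; -552/2075 12836/31125]
step 1: x' = [-33226957/58436353, -40221714/58436353], P' = [62538026/175309059 -13621272/58436353; -13621272/58436353 22138036/58436353]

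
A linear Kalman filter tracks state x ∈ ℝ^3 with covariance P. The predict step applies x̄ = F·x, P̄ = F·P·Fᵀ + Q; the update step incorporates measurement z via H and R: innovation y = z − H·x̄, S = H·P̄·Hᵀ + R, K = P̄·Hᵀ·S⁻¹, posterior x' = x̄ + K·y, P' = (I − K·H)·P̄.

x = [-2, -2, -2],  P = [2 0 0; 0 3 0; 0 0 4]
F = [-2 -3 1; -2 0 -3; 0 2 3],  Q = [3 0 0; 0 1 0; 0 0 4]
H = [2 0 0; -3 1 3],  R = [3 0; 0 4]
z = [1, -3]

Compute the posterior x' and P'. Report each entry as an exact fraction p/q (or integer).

x' = [25576/51065, 379761/51065, -155504/51065]
P' = [36474/51065 -32376/51065 46674/51065; -32376/51065 1559714/51065 -567066/51065; 46674/51065 -567066/51065 262424/51065]

x̄ = F·x = [8, 10, -10]
P̄ = F·P·Fᵀ + Q = [42 -4 -6; -4 45 -36; -6 -36 52]
y = z − H·x̄ = [-15, 41]
S = H·P̄·Hᵀ + R = [171 -296; -296 811]
K = P̄·Hᵀ·S⁻¹ = [24316/51065 -444/51065; -21584/51065 -11089/51065; 31116/51065 20046/51065]
x' = x̄ + K·y = [25576/51065, 379761/51065, -155504/51065]
P' = (I − K·H)·P̄ = [36474/51065 -32376/51065 46674/51065; -32376/51065 1559714/51065 -567066/51065; 46674/51065 -567066/51065 262424/51065]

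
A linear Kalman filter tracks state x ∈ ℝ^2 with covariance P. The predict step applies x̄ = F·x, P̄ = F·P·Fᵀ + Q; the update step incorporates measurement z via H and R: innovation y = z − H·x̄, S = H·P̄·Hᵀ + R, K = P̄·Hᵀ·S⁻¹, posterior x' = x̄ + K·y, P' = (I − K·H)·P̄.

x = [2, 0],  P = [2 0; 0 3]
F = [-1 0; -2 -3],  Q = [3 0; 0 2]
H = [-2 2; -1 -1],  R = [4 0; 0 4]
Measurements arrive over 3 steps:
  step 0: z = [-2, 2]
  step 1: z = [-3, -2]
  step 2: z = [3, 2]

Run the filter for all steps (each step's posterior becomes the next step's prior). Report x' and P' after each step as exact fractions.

step 0: x̄ = F·x = [-2, -4]
step 0: P̄ = F·P·Fᵀ + Q = [5 4; 4 37]
step 0: y = z − H·x̄ = [2, -4]
step 0: S = H·P̄·Hᵀ + R = [140 -64; -64 54]
step 0: K = P̄·Hᵀ·S⁻¹ = [-171/866 -347/866; 235/866 -379/866]
step 0: x' = x̄ + K·y = [-343/433, -739/433]
step 0: P' = (I − K·H)·P̄ = [865/866 523/866; 523/866 993/866]
step 1: x̄ = F·x = [343/433, 2903/433]
step 1: P̄ = F·P·Fᵀ + Q = [3463/866 3299/866; 3299/866 20405/866]
step 1: y = z − H·x̄ = [-6419/433, 2380/433]
step 1: S = H·P̄·Hᵀ + R = [36272/433 -16942/433; -16942/433 16965/433]
step 1: K = P̄·Hᵀ·S⁻¹ = [-69357/379126 -72410/189563; 103241/379126 -80881/189563]
step 1: x' = x̄ + K·y = [532497/379126, 122183/379126]
step 1: P' = (I − K·H)·P̄ = [358997/379126 220283/379126; 220283/379126 426765/379126]
step 2: x̄ = F·x = [-532497/379126, -1431543/379126]
step 2: P̄ = F·P·Fᵀ + Q = [1496375/379126 1378843/379126; 1378843/379126 8678521/379126]
step 2: y = z − H·x̄ = [1467735/189563, -602894/189563]
step 2: S = H·P̄·Hᵀ + R = [15592672/189563 -7182146/189563; -7182146/189563 7224543/189563]
step 2: K = P̄·Hᵀ·S⁻¹ = [-5894733/32214466 -6135242/16107233; 43837957/161072330 -34267283/80536165]
step 2: x' = x̄ + K·y = [-25931110/16107233, -25398946/80536165]
step 2: P' = (I − K·H)·P̄ = [30435701/32214466 18646235/32214466; 18646235/32214466 180907089/161072330]

step 0: x' = [-343/433, -739/433], P' = [865/866 523/866; 523/866 993/866]
step 1: x' = [532497/379126, 122183/379126], P' = [358997/379126 220283/379126; 220283/379126 426765/379126]
step 2: x' = [-25931110/16107233, -25398946/80536165], P' = [30435701/32214466 18646235/32214466; 18646235/32214466 180907089/161072330]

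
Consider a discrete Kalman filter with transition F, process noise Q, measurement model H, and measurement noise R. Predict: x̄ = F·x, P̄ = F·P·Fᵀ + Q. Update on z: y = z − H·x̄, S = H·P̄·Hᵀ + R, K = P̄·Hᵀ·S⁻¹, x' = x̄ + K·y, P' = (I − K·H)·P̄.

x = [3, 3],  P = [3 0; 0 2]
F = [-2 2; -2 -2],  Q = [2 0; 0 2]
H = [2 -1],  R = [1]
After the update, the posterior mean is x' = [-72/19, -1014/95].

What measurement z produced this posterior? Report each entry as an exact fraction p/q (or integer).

x̄ = F·x = [0, -12]
P̄ = F·P·Fᵀ + Q = [22 4; 4 22]
S = H·P̄·Hᵀ + R = [95]
K = P̄·Hᵀ·S⁻¹ = [8/19; -14/95]
x' − x̄ = [-72/19, 126/95] = K·y
y = (KᵀK)⁻¹·Kᵀ·(x' − x̄) = [-9]
z = y + H·x̄ = [-9] + [12] = [3]

z = [3]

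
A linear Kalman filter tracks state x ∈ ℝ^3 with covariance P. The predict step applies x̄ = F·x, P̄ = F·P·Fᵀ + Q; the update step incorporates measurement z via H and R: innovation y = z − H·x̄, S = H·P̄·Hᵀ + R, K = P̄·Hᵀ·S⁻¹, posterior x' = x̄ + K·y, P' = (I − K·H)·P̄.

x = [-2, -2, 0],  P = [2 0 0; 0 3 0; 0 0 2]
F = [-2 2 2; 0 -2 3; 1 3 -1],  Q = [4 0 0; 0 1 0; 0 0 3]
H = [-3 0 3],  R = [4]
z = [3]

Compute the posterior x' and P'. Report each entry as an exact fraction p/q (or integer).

x̄ = F·x = [0, 4, -8]
P̄ = F·P·Fᵀ + Q = [32 0 10; 0 31 -24; 10 -24 34]
y = z − H·x̄ = [27]
S = H·P̄·Hᵀ + R = [418]
K = P̄·Hᵀ·S⁻¹ = [-3/19; -36/209; 36/209]
x' = x̄ + K·y = [-81/19, -136/209, -700/209]
P' = (I − K·H)·P̄ = [410/19 -216/19 406/19; -216/19 3887/209 -2424/209; 406/19 -2424/209 4514/209]

x' = [-81/19, -136/209, -700/209]
P' = [410/19 -216/19 406/19; -216/19 3887/209 -2424/209; 406/19 -2424/209 4514/209]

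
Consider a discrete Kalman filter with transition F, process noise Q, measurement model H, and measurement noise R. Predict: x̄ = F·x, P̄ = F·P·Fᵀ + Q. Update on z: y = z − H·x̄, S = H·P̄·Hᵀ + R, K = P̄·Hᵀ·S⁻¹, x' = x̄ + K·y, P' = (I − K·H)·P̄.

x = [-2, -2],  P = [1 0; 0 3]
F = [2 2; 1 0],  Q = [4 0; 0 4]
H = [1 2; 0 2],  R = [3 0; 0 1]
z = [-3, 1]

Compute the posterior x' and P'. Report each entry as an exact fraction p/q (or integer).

x̄ = F·x = [-8, -2]
P̄ = F·P·Fᵀ + Q = [20 2; 2 5]
y = z − H·x̄ = [9, 5]
S = H·P̄·Hᵀ + R = [51 24; 24 21]
K = P̄·Hᵀ·S⁻¹ = [136/165 -124/165; 4/165 74/165]
x' = x̄ + K·y = [-716/165, 76/165]
P' = (I − K·H)·P̄ = [532/165 -62/165; -62/165 37/165]

x' = [-716/165, 76/165]
P' = [532/165 -62/165; -62/165 37/165]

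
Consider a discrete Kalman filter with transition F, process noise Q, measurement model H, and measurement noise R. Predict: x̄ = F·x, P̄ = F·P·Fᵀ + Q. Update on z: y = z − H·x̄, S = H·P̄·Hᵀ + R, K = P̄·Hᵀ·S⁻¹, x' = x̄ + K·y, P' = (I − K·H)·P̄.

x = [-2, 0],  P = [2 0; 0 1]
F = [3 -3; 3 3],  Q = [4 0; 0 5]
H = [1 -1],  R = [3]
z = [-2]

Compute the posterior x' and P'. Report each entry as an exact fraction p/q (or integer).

x̄ = F·x = [-6, -6]
P̄ = F·P·Fᵀ + Q = [31 9; 9 32]
y = z − H·x̄ = [-2]
S = H·P̄·Hᵀ + R = [48]
K = P̄·Hᵀ·S⁻¹ = [11/24; -23/48]
x' = x̄ + K·y = [-83/12, -121/24]
P' = (I − K·H)·P̄ = [251/12 469/24; 469/24 1007/48]

x' = [-83/12, -121/24]
P' = [251/12 469/24; 469/24 1007/48]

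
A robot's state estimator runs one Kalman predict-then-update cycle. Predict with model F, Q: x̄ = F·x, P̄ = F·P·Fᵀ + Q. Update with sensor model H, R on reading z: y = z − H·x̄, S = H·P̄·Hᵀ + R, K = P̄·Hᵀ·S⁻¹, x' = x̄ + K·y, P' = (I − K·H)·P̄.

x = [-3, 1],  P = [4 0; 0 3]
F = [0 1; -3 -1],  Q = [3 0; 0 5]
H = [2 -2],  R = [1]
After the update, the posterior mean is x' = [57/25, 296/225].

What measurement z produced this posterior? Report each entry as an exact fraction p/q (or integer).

x̄ = F·x = [1, 8]
P̄ = F·P·Fᵀ + Q = [6 -3; -3 44]
S = H·P̄·Hᵀ + R = [225]
K = P̄·Hᵀ·S⁻¹ = [2/25; -94/225]
x' − x̄ = [32/25, -1504/225] = K·y
y = (KᵀK)⁻¹·Kᵀ·(x' − x̄) = [16]
z = y + H·x̄ = [16] + [-14] = [2]

z = [2]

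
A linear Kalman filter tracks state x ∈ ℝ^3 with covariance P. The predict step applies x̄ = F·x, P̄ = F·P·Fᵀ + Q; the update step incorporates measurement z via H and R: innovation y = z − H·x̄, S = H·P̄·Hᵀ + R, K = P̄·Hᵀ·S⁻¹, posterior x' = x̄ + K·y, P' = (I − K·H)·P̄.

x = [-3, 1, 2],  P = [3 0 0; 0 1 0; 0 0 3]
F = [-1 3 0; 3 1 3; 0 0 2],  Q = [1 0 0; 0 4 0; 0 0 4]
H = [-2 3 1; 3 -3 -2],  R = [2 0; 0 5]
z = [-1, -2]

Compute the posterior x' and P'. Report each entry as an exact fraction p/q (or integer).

x' = [65643/15572, 2147/3893, 23758/3893]
P' = [128879/15572 14616/3893 23140/3893; 14616/3893 9790/3893 4464/3893; 23140/3893 4464/3893 30924/3893]

x̄ = F·x = [6, -2, 4]
P̄ = F·P·Fᵀ + Q = [13 -6 0; -6 59 18; 0 18 16]
y = z − H·x̄ = [13, -18]
S = H·P̄·Hᵀ + R = [781 -893; -893 1041]
K = P̄·Hᵀ·S⁻¹ = [5097/15572 5225/15572; 2301/3893 1110/3893; -982/3893 -1164/3893]
x' = x̄ + K·y = [65643/15572, 2147/3893, 23758/3893]
P' = (I − K·H)·P̄ = [128879/15572 14616/3893 23140/3893; 14616/3893 9790/3893 4464/3893; 23140/3893 4464/3893 30924/3893]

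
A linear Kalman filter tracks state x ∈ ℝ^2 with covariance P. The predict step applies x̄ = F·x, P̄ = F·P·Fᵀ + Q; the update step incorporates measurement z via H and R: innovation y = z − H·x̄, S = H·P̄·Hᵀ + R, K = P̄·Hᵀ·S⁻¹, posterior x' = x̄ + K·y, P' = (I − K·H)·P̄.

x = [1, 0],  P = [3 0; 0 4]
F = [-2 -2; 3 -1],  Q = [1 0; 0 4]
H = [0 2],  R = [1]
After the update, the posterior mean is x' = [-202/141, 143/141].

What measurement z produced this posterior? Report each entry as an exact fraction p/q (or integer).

z = [2]

x̄ = F·x = [-2, 3]
P̄ = F·P·Fᵀ + Q = [29 -10; -10 35]
S = H·P̄·Hᵀ + R = [141]
K = P̄·Hᵀ·S⁻¹ = [-20/141; 70/141]
x' − x̄ = [80/141, -280/141] = K·y
y = (KᵀK)⁻¹·Kᵀ·(x' − x̄) = [-4]
z = y + H·x̄ = [-4] + [6] = [2]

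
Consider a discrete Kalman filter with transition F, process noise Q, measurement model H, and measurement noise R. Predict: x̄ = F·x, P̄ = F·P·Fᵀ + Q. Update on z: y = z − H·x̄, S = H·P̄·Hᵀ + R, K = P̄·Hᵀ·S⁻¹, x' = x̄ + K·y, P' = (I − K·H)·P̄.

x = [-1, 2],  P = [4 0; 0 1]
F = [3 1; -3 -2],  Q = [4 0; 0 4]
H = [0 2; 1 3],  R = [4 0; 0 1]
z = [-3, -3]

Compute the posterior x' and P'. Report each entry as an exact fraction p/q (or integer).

x' = [116/307, -361/307]
P' = [3641/614 -559/307; -559/307 202/307]

x̄ = F·x = [-1, -1]
P̄ = F·P·Fᵀ + Q = [41 -38; -38 44]
y = z − H·x̄ = [-1, 1]
S = H·P̄·Hᵀ + R = [180 188; 188 210]
K = P̄·Hᵀ·S⁻¹ = [-559/614 287/614; 101/307 47/307]
x' = x̄ + K·y = [116/307, -361/307]
P' = (I − K·H)·P̄ = [3641/614 -559/307; -559/307 202/307]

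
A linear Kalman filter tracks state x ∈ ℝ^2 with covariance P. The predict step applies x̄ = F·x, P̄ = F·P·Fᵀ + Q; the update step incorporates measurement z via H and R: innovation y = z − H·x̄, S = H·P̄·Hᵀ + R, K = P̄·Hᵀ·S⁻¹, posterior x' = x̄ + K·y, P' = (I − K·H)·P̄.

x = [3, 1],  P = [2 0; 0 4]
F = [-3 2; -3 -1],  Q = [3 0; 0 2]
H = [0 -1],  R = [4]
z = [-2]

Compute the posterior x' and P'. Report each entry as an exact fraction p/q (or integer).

x' = [-19/7, 2/7]
P' = [234/7 10/7; 10/7 24/7]

x̄ = F·x = [-7, -10]
P̄ = F·P·Fᵀ + Q = [37 10; 10 24]
y = z − H·x̄ = [-12]
S = H·P̄·Hᵀ + R = [28]
K = P̄·Hᵀ·S⁻¹ = [-5/14; -6/7]
x' = x̄ + K·y = [-19/7, 2/7]
P' = (I − K·H)·P̄ = [234/7 10/7; 10/7 24/7]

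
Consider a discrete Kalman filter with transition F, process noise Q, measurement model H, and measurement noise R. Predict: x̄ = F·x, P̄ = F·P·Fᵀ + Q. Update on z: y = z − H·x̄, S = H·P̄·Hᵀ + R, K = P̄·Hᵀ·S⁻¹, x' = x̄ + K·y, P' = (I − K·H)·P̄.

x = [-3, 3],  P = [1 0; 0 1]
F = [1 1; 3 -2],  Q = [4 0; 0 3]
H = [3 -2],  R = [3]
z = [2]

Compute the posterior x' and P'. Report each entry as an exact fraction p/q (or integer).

x' = [-448/109, -823/109]
P' = [398/109 573/109; 573/109 903/109]

x̄ = F·x = [0, -15]
P̄ = F·P·Fᵀ + Q = [6 1; 1 16]
y = z − H·x̄ = [-28]
S = H·P̄·Hᵀ + R = [109]
K = P̄·Hᵀ·S⁻¹ = [16/109; -29/109]
x' = x̄ + K·y = [-448/109, -823/109]
P' = (I − K·H)·P̄ = [398/109 573/109; 573/109 903/109]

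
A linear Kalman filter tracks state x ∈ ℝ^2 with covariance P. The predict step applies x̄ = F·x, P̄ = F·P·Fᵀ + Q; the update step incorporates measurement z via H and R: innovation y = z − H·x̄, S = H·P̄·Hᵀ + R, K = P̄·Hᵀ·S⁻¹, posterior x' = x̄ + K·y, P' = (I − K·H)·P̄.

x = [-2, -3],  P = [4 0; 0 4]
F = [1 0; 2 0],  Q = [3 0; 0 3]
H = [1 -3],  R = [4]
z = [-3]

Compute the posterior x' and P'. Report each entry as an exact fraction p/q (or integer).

x' = [-47/134, 101/134]
P' = [649/134 239/134; 239/134 145/134]

x̄ = F·x = [-2, -4]
P̄ = F·P·Fᵀ + Q = [7 8; 8 19]
y = z − H·x̄ = [-13]
S = H·P̄·Hᵀ + R = [134]
K = P̄·Hᵀ·S⁻¹ = [-17/134; -49/134]
x' = x̄ + K·y = [-47/134, 101/134]
P' = (I − K·H)·P̄ = [649/134 239/134; 239/134 145/134]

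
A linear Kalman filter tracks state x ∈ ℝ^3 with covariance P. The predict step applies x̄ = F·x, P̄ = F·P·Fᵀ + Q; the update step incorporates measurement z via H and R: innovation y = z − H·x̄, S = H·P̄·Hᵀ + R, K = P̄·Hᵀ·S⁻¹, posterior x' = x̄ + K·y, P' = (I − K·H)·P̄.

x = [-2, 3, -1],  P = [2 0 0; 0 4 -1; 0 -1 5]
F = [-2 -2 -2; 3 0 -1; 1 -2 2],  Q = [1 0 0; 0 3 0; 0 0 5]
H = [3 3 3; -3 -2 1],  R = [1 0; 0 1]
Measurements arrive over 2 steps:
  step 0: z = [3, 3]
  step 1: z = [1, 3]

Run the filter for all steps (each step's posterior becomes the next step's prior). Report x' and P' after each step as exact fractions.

step 0: x̄ = F·x = [0, -5, -10]
step 0: P̄ = F·P·Fᵀ + Q = [37 -4 -8; -4 26 -6; -8 -6 51]
step 0: y = z − H·x̄ = [48, 3]
step 0: S = H·P̄·Hᵀ + R = [703 -210; -210 513]
step 0: K = P̄·Hᵀ·S⁻¹ = [1685/35171 -20761/105513; 4988/105513 -22258/316539; 8357/35171 28157/105513]
step 0: x' = x̄ + K·y = [60119/35171, -310399/105513, 77583/35171]
step 0: P' = (I − K·H)·P̄ = [406795/35171 -1619698/105513 133666/35171; -1619698/105513 6487874/316539 -541264/105513; 133666/35171 -541264/105513 49541/35171]
step 1: x̄ = F·x = [-205414/105513, 102774/35171, 1266653/105513]
step 1: P̄ = F·P·Fᵀ + Q = [456995/316539 6604/105513 -90442/316539; 6604/105513 3014213/35171 14004559/105513; -90442/316539 14004559/105513 70217510/316539]
step 1: y = z − H·x̄ = [-1334390/35171, -949712/105513]
step 1: S = H·P̄·Hᵀ + R = [181723687/35171 -27341162/105513; -27341162/105513 15884360/316539]
step 1: K = P̄·Hᵀ·S⁻¹ = [-165398187/30408935278 -7455371017/60817870556; 3612089619/30408935278 -9796071489/60817870556; 3343486467/15204467639 4306025336/15204467639]
step 1: x' = x̄ + K·y = [-9686371875/15204467639, -2048760505/15204467639, 16915033165/15204467639]
step 1: P' = (I − K·H)·P̄ = [53661618497/60817870556 -69100456143/60817870556 3832143047/15204467639; -69100456143/60817870556 96201985269/60817870556 -6173367345/15204467639; 3832143047/15204467639 -6173367345/15204467639 3455719787/15204467639]

step 0: x' = [60119/35171, -310399/105513, 77583/35171], P' = [406795/35171 -1619698/105513 133666/35171; -1619698/105513 6487874/316539 -541264/105513; 133666/35171 -541264/105513 49541/35171]
step 1: x' = [-9686371875/15204467639, -2048760505/15204467639, 16915033165/15204467639], P' = [53661618497/60817870556 -69100456143/60817870556 3832143047/15204467639; -69100456143/60817870556 96201985269/60817870556 -6173367345/15204467639; 3832143047/15204467639 -6173367345/15204467639 3455719787/15204467639]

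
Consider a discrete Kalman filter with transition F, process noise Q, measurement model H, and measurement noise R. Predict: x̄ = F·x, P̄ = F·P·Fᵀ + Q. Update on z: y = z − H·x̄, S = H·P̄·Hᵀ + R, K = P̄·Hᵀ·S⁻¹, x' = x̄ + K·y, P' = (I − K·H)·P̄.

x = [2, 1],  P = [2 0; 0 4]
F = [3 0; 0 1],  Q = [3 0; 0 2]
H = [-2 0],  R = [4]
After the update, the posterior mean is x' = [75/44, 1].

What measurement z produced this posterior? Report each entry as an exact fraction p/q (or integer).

x̄ = F·x = [6, 1]
P̄ = F·P·Fᵀ + Q = [21 0; 0 6]
S = H·P̄·Hᵀ + R = [88]
K = P̄·Hᵀ·S⁻¹ = [-21/44; 0]
x' − x̄ = [-189/44, 0] = K·y
y = (KᵀK)⁻¹·Kᵀ·(x' − x̄) = [9]
z = y + H·x̄ = [9] + [-12] = [-3]

z = [-3]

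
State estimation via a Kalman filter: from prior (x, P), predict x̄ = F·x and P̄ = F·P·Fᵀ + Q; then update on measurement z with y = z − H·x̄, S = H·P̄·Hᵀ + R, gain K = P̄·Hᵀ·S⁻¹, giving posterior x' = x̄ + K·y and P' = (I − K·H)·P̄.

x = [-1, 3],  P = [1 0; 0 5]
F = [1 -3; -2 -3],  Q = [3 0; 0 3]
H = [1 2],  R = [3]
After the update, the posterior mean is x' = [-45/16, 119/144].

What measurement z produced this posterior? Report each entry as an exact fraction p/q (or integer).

z = [-1]

x̄ = F·x = [-10, -7]
P̄ = F·P·Fᵀ + Q = [49 43; 43 52]
S = H·P̄·Hᵀ + R = [432]
K = P̄·Hᵀ·S⁻¹ = [5/16; 49/144]
x' − x̄ = [115/16, 1127/144] = K·y
y = (KᵀK)⁻¹·Kᵀ·(x' − x̄) = [23]
z = y + H·x̄ = [23] + [-24] = [-1]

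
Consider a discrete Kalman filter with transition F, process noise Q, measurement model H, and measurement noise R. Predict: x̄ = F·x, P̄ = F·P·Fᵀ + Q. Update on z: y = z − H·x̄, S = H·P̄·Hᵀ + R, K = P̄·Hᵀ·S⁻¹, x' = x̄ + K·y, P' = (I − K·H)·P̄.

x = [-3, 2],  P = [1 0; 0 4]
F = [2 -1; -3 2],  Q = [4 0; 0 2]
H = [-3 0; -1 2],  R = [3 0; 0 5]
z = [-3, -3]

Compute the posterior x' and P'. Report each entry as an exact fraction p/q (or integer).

x̄ = F·x = [-8, 13]
P̄ = F·P·Fᵀ + Q = [12 -14; -14 27]
y = z − H·x̄ = [-27, -37]
S = H·P̄·Hᵀ + R = [111 120; 120 181]
K = P̄·Hᵀ·S⁻¹ = [-572/1897 -40/1897; -186/1897 836/1897]
x' = x̄ + K·y = [1748/1897, -1249/1897]
P' = (I − K·H)·P̄ = [572/1897 186/1897; 186/1897 2183/1897]

x' = [1748/1897, -1249/1897]
P' = [572/1897 186/1897; 186/1897 2183/1897]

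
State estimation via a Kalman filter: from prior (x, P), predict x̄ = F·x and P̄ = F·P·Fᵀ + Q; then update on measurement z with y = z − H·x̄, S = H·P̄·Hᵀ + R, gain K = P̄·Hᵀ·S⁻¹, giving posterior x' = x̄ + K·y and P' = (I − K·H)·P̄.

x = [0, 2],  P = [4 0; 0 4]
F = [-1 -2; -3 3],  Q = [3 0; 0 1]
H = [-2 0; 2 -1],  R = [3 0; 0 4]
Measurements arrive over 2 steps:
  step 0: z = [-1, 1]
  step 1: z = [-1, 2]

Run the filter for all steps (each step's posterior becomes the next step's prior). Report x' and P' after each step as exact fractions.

step 0: x' = [3260/7159, 885/7159], P' = [4881/7159 9066/7159; 9066/7159 43856/7159]
step 1: x' = [7530317/20480152, -2138047/1462868], P' = [10525755/20480152 905919/1462868; 905919/1462868 2677517/731434]

step 0: x̄ = F·x = [-4, 6]
step 0: P̄ = F·P·Fᵀ + Q = [23 -12; -12 73]
step 0: y = z − H·x̄ = [-9, 15]
step 0: S = H·P̄·Hᵀ + R = [95 -116; -116 217]
step 0: K = P̄·Hᵀ·S⁻¹ = [-3254/7159 174/7159; -6044/7159 -6431/7159]
step 0: x' = x̄ + K·y = [3260/7159, 885/7159]
step 0: P' = (I − K·H)·P̄ = [4881/7159 9066/7159; 9066/7159 43856/7159]
step 1: x̄ = F·x = [-5030/7159, -7125/7159]
step 1: P̄ = F·P·Fᵀ + Q = [238046/7159 -221295/7159; -221295/7159 282604/7159]
step 1: y = z − H·x̄ = [-17219/7159, 17253/7159]
step 1: S = H·P̄·Hᵀ + R = [973661/7159 -1394774/7159; -1394774/7159 2148604/7159]
step 1: K = P̄·Hᵀ·S⁻¹ = [-3508585/10240076 2092161/20480152; -301973/731434 -885799/1462868]
step 1: x' = x̄ + K·y = [7530317/20480152, -2138047/1462868]
step 1: P' = (I − K·H)·P̄ = [10525755/20480152 905919/1462868; 905919/1462868 2677517/731434]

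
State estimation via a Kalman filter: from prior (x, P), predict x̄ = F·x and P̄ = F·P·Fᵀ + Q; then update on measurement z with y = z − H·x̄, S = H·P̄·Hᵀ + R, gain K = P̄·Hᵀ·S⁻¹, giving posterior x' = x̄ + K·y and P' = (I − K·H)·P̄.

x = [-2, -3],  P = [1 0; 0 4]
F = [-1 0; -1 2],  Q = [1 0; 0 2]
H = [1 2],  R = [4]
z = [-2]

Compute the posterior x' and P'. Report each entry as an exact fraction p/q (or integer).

x' = [94/43, -94/43]
P' = [78/43 -35/43; -35/43 113/86]

x̄ = F·x = [2, -4]
P̄ = F·P·Fᵀ + Q = [2 1; 1 19]
y = z − H·x̄ = [4]
S = H·P̄·Hᵀ + R = [86]
K = P̄·Hᵀ·S⁻¹ = [2/43; 39/86]
x' = x̄ + K·y = [94/43, -94/43]
P' = (I − K·H)·P̄ = [78/43 -35/43; -35/43 113/86]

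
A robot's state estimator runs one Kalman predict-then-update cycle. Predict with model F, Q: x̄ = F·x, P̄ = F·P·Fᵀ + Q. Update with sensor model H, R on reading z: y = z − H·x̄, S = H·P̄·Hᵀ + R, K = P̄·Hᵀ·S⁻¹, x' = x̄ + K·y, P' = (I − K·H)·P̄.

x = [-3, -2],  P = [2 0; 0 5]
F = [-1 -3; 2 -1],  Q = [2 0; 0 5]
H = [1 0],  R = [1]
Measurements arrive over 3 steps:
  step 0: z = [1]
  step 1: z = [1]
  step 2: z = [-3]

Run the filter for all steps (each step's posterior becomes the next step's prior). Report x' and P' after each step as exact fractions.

step 0: x' = [29/25, -144/25], P' = [49/50 11/50; 11/50 779/50]
step 1: x' = [2008/1819, 6442/1819], P' = [3613/3638 546/1819; 546/1819 38231/3638]
step 2: x' = [-563614/182579, 403349/365158], P' = [180760/182579 102007/365158; 102007/365158 7630239/730316]

step 0: x̄ = F·x = [9, -4]
step 0: P̄ = F·P·Fᵀ + Q = [49 11; 11 18]
step 0: y = z − H·x̄ = [-8]
step 0: S = H·P̄·Hᵀ + R = [50]
step 0: K = P̄·Hᵀ·S⁻¹ = [49/50; 11/50]
step 0: x' = x̄ + K·y = [29/25, -144/25]
step 0: P' = (I − K·H)·P̄ = [49/50 11/50; 11/50 779/50]
step 1: x̄ = F·x = [403/25, 202/25]
step 1: P̄ = F·P·Fᵀ + Q = [3613/25 1092/25; 1092/25 1181/50]
step 1: y = z − H·x̄ = [-378/25]
step 1: S = H·P̄·Hᵀ + R = [3638/25]
step 1: K = P̄·Hᵀ·S⁻¹ = [3613/3638; 546/1819]
step 1: x' = x̄ + K·y = [2008/1819, 6442/1819]
step 1: P' = (I − K·H)·P̄ = [3613/3638 546/1819; 546/1819 38231/3638]
step 2: x̄ = F·x = [-21334/1819, -2426/1819]
step 2: P̄ = F·P·Fᵀ + Q = [180760/1819 102007/3638; 102007/3638 66505/3638]
step 2: y = z − H·x̄ = [15877/1819]
step 2: S = H·P̄·Hᵀ + R = [182579/1819]
step 2: K = P̄·Hᵀ·S⁻¹ = [180760/182579; 102007/365158]
step 2: x' = x̄ + K·y = [-563614/182579, 403349/365158]
step 2: P' = (I − K·H)·P̄ = [180760/182579 102007/365158; 102007/365158 7630239/730316]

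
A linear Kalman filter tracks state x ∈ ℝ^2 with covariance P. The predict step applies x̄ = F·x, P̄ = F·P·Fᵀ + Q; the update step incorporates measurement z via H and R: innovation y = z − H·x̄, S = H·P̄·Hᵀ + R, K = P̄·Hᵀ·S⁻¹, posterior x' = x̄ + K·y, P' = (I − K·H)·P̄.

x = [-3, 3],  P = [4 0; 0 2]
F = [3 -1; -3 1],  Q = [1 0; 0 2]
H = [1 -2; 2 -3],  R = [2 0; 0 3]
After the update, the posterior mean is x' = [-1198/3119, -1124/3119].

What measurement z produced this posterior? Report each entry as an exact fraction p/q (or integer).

z = [2, -1]

x̄ = F·x = [-12, 12]
P̄ = F·P·Fᵀ + Q = [39 -38; -38 40]
S = H·P̄·Hᵀ + R = [353 584; 584 975]
K = P̄·Hᵀ·S⁻¹ = [-3/3119 616/3119; -586/3119 -276/3119]
x' − x̄ = [36230/3119, -38552/3119] = K·y
y = (KᵀK)⁻¹·Kᵀ·(x' − x̄) = [38, 59]
z = y + H·x̄ = [38, 59] + [-36, -60] = [2, -1]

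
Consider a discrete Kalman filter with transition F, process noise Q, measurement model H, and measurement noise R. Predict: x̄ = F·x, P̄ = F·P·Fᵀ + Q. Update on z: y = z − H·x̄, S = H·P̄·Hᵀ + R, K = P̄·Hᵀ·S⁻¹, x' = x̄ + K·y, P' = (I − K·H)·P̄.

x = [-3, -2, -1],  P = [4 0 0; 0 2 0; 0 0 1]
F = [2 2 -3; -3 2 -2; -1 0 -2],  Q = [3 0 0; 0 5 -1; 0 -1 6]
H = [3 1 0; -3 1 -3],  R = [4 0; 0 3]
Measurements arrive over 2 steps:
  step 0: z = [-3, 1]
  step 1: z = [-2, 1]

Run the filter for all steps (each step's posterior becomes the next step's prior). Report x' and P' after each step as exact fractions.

step 0: x̄ = F·x = [-7, 7, 5]
step 0: P̄ = F·P·Fᵀ + Q = [36 -10 -2; -10 53 15; -2 15 14]
step 0: y = z − H·x̄ = [11, -12]
step 0: S = H·P̄·Hᵀ + R = [321 -298; -298 440]
step 0: K = P̄·Hᵀ·S⁻¹ = [2436/13109 -1687/13109; 5361/13109 4763/13109; -1149/26218 -4059/52436]
step 0: x' = x̄ + K·y = [-44723/13109, 93578/13109, 142805/26218]
step 0: P' = (I − K·H)·P̄ = [44252/13109 -123012/13109 -83569/13109; -123012/13109 390480/13109 248409/13109; -83569/13109 248409/13109 669547/52436]
step 1: x̄ = F·x = [-232995/26218, 178520/13109, -98082/13109]
step 1: P̄ = F·P·Fᵀ + Q = [1290239/52436 -710365/26218 503547/26218; -710365/26218 1181324/13109 -626970/13109; 503547/26218 -626970/13109 458177/13109]
step 1: y = z − H·x̄ = [289509/26218, -1618299/26218]
step 1: S = H·P̄·Hᵀ + R = [8022811/52436 -8427061/52436; -8427061/52436 74688479/52436]
step 1: K = P̄·Hᵀ·S⁻¹ = [2153747964/10073159543 -878123117/10073159543; 3313161735/10073159543 2600661107/10073159543; -1040933658/10073159543 -1604686884/10073159543]
step 1: x' = x̄ + K·y = [-11534084457/10073159543, 13237613669/10073159543, 12186751419/10073159543]
step 1: P' = (I − K·H)·P̄ = [8019858156/10073159543 -15444582612/10073159543 -12289929243/10073159543; -15444582612/10073159543 59586394776/10073159543 32706053097/10073159543; -12289929243/10073159543 32706053097/10073159543 24796633826/10073159543]

step 0: x' = [-44723/13109, 93578/13109, 142805/26218], P' = [44252/13109 -123012/13109 -83569/13109; -123012/13109 390480/13109 248409/13109; -83569/13109 248409/13109 669547/52436]
step 1: x' = [-11534084457/10073159543, 13237613669/10073159543, 12186751419/10073159543], P' = [8019858156/10073159543 -15444582612/10073159543 -12289929243/10073159543; -15444582612/10073159543 59586394776/10073159543 32706053097/10073159543; -12289929243/10073159543 32706053097/10073159543 24796633826/10073159543]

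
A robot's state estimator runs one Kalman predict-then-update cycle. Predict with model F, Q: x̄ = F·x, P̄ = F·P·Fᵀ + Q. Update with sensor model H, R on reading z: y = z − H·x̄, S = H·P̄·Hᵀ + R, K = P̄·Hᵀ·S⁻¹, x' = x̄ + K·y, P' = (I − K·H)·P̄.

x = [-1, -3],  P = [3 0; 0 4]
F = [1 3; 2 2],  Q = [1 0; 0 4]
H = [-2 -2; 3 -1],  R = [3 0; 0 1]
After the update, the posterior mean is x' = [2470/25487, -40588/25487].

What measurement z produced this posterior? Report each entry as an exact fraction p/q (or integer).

z = [3, 2]

x̄ = F·x = [-10, -8]
P̄ = F·P·Fᵀ + Q = [40 30; 30 32]
S = H·P̄·Hᵀ + R = [531 -296; -296 213]
K = P̄·Hᵀ·S⁻¹ = [-3180/25487 6350/25487; -9244/25487 -5906/25487]
x' − x̄ = [257340/25487, 163308/25487] = K·y
y = (KᵀK)⁻¹·Kᵀ·(x' − x̄) = [-33, 24]
z = y + H·x̄ = [-33, 24] + [36, -22] = [3, 2]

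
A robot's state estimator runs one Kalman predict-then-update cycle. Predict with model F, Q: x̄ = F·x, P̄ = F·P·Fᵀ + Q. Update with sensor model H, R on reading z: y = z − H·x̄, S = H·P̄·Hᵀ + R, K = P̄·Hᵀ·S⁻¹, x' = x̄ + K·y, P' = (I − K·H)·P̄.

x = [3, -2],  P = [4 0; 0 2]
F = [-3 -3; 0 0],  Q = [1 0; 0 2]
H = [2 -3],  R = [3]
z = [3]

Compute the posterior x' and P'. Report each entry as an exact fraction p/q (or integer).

x̄ = F·x = [-3, 0]
P̄ = F·P·Fᵀ + Q = [55 0; 0 2]
y = z − H·x̄ = [9]
S = H·P̄·Hᵀ + R = [241]
K = P̄·Hᵀ·S⁻¹ = [110/241; -6/241]
x' = x̄ + K·y = [267/241, -54/241]
P' = (I − K·H)·P̄ = [1155/241 660/241; 660/241 446/241]

x' = [267/241, -54/241]
P' = [1155/241 660/241; 660/241 446/241]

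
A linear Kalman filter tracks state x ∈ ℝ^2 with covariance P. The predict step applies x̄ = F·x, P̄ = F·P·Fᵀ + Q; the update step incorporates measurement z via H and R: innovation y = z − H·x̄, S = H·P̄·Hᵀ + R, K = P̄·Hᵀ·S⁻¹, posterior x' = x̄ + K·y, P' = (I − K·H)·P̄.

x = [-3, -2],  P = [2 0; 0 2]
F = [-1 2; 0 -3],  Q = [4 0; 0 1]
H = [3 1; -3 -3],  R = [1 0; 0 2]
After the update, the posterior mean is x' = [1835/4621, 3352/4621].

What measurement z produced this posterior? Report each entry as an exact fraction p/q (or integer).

x̄ = F·x = [-1, 6]
P̄ = F·P·Fᵀ + Q = [14 -12; -12 19]
S = H·P̄·Hᵀ + R = [74 -39; -39 83]
K = P̄·Hᵀ·S⁻¹ = [2256/4621 726/4621; -2230/4621 -2217/4621]
x' − x̄ = [6456/4621, -24374/4621] = K·y
y = (KᵀK)⁻¹·Kᵀ·(x' − x̄) = [-1, 12]
z = y + H·x̄ = [-1, 12] + [3, -15] = [2, -3]

z = [2, -3]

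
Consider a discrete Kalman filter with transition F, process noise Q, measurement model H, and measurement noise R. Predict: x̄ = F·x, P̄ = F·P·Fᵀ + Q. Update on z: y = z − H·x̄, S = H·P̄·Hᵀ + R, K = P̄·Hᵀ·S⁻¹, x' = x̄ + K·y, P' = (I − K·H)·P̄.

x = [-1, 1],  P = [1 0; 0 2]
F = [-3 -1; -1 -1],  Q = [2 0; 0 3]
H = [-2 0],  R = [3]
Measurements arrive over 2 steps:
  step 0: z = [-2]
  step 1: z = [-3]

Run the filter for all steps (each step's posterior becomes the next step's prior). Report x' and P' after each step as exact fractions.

step 0: x' = [58/55, -4/11], P' = [39/55 3/11; 3/11 46/11]
step 1: x' = [384/299, 4728/3289], P' = [213/299 111/299; 111/299 15700/3289]

step 0: x̄ = F·x = [2, 0]
step 0: P̄ = F·P·Fᵀ + Q = [13 5; 5 6]
step 0: y = z − H·x̄ = [2]
step 0: S = H·P̄·Hᵀ + R = [55]
step 0: K = P̄·Hᵀ·S⁻¹ = [-26/55; -2/11]
step 0: x' = x̄ + K·y = [58/55, -4/11]
step 0: P' = (I − K·H)·P̄ = [39/55 3/11; 3/11 46/11]
step 1: x̄ = F·x = [-14/5, -38/55]
step 1: P̄ = F·P·Fᵀ + Q = [71/5 37/5; 37/5 464/55]
step 1: y = z − H·x̄ = [-43/5]
step 1: S = H·P̄·Hᵀ + R = [299/5]
step 1: K = P̄·Hᵀ·S⁻¹ = [-142/299; -74/299]
step 1: x' = x̄ + K·y = [384/299, 4728/3289]
step 1: P' = (I − K·H)·P̄ = [213/299 111/299; 111/299 15700/3289]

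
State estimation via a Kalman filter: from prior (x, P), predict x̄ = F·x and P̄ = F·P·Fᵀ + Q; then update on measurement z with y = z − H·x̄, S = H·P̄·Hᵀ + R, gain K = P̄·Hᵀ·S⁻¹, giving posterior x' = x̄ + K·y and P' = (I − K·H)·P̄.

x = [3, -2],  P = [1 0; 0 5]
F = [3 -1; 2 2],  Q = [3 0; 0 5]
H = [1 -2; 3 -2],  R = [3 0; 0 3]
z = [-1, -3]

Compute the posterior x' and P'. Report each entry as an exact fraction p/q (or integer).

x̄ = F·x = [11, 2]
P̄ = F·P·Fᵀ + Q = [17 -4; -4 29]
y = z − H·x̄ = [-8, -32]
S = H·P̄·Hᵀ + R = [152 199; 199 320]
K = P̄·Hᵀ·S⁻¹ = [-1247/3013 1331/3013; -1970/3013 566/3013]
x' = x̄ + K·y = [527/3013, 3674/3013]
P' = (I − K·H)·P̄ = [3867/3013 3804/3013; 3804/3013 4857/3013]

x' = [527/3013, 3674/3013]
P' = [3867/3013 3804/3013; 3804/3013 4857/3013]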